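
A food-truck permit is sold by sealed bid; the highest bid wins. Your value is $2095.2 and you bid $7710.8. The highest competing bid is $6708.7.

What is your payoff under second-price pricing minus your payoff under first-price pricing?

You have the highest bid, so you win under either rule.
Second-price: pay $6708.7 → payoff −$4613.5.
First-price: pay your own bid $7710.8 → payoff −$5615.6.
Difference = −$4613.5 − (−$5615.6) = $1002.1.

$1002.1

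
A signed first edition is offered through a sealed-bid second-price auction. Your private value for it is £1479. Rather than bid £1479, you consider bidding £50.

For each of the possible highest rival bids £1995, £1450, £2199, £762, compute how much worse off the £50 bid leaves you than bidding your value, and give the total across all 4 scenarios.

£746

The deviation costs you only when the competing bid falls strictly between £50 and £1479; elsewhere both bids give the same outcome.
£1995: outcomes coincide → loss £0.
£1450: truthful payoff £29, deviation payoff £0 → loss £29.
£2199: outcomes coincide → loss £0.
£762: truthful payoff £717, deviation payoff £0 → loss £717.
Total loss = £29 + £717 = £746.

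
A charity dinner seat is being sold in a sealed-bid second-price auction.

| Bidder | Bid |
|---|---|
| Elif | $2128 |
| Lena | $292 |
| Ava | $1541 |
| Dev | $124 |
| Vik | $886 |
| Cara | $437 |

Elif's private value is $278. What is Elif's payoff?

−$1263

Highest bid: Elif at $2128, so Elif wins.
Second-highest bid: Ava at $1541 — that is the price the winner pays.
Elif's payoff = value − price = $278 − $1541 = −$1263.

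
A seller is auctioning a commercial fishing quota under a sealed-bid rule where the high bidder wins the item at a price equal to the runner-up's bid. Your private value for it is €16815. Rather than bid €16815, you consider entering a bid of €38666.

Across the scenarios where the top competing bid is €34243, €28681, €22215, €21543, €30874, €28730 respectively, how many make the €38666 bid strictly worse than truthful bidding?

The deviation hurts exactly when the highest competing bid lies strictly between €16815 and €38666 — overbidding then wins at a price above your value.
€34243: inside the interval → strictly worse (loss €17428).
€28681: inside the interval → strictly worse (loss €11866).
€22215: inside the interval → strictly worse (loss €5400).
€21543: inside the interval → strictly worse (loss €4728).
€30874: inside the interval → strictly worse (loss €14059).
€28730: inside the interval → strictly worse (loss €11915).
Count: 6.

6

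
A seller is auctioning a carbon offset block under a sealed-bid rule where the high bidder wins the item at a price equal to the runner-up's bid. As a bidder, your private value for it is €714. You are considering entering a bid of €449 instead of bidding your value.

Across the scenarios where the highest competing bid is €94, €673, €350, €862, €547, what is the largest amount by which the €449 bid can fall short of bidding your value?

€167

€94: same outcome either way → loss €0.
€673: truthful gives €41, deviation gives €0 → loss €41.
€350: same outcome either way → loss €0.
€862: same outcome either way → loss €0.
€547: truthful gives €167, deviation gives €0 → loss €167.
Maximum loss: €167.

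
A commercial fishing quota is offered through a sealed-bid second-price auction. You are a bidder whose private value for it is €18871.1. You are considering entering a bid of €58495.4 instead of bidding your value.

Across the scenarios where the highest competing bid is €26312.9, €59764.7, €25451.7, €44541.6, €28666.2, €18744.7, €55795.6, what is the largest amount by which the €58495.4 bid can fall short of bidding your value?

€26312.9: truthful gives €0, deviation gives −€7441.8 → loss €7441.8.
€59764.7: same outcome either way → loss €0.
€25451.7: truthful gives €0, deviation gives −€6580.6 → loss €6580.6.
€44541.6: truthful gives €0, deviation gives −€25670.5 → loss €25670.5.
€28666.2: truthful gives €0, deviation gives −€9795.1 → loss €9795.1.
€18744.7: same outcome either way → loss €0.
€55795.6: truthful gives €0, deviation gives −€36924.5 → loss €36924.5.
Maximum loss: €36924.5.

€36924.5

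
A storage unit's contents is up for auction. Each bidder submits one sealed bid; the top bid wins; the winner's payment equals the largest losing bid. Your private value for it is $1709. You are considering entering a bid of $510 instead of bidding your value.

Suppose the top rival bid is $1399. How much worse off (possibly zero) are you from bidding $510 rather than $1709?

Bidding your value $1709: you win (since $1709 > $1399) and pay $1399. Payoff $310.
Bidding $510: you lose. Payoff $0.
The competing bid $1399 lies between your shaded bid and your value, so underbidding forfeits an item you could have won at a profitable price.
Loss from deviating = $310 − ($0) = $310.
Because the price is fixed by the runner-up's bid, deviating from your value can only change a good outcome into a bad one — never the reverse.

$310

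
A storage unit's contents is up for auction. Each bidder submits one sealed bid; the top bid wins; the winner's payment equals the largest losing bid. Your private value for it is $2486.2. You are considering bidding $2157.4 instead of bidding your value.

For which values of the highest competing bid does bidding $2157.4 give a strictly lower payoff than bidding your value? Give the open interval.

If the competing bid is below $2157.4, both bids win at the same price — no difference.
If it is above $2486.2, both bids lose — no difference.
If it lies strictly between $2157.4 and $2486.2, bidding your value wins at a price below your value (positive payoff) while bidding $2157.4 loses (payoff 0).
So the deviation strictly hurts on the open interval ($2157.4, $2486.2).

($2157.4, $2486.2)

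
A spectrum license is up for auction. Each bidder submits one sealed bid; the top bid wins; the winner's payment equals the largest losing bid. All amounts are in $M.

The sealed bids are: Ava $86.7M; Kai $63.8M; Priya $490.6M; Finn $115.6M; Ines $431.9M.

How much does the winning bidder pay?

Highest bid: Priya at $490.6M, so Priya wins.
Second-highest bid: Ines at $431.9M — that is the price the winner pays.

$431.9M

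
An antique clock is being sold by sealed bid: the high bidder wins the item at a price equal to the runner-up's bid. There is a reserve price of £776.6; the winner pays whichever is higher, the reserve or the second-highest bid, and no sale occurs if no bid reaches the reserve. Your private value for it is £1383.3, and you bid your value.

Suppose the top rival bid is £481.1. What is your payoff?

Your bid £1383.3 is the highest and exceeds the reserve.
Price = max(second-highest bid, reserve) = max(£481.1, £776.6) = £776.6.
Payoff = £1383.3 − £776.6 = £606.7.

£606.7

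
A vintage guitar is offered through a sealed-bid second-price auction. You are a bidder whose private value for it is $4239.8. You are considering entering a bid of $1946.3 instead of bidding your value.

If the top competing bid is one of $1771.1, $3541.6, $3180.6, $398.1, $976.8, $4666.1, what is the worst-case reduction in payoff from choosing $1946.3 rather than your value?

$1059.2

$1771.1: same outcome either way → loss $0.
$3541.6: truthful gives $698.2, deviation gives $0 → loss $698.2.
$3180.6: truthful gives $1059.2, deviation gives $0 → loss $1059.2.
$398.1: same outcome either way → loss $0.
$976.8: same outcome either way → loss $0.
$4666.1: same outcome either way → loss $0.
Maximum loss: $1059.2.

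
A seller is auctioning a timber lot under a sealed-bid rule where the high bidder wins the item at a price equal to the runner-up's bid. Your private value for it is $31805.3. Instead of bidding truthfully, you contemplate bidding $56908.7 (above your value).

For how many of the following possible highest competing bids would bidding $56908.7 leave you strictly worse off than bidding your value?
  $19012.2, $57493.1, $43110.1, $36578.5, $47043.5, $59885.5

3

The deviation hurts exactly when the highest competing bid lies strictly between $31805.3 and $56908.7 — overbidding then wins at a price above your value.
$19012.2: below both → same outcome either way.
$57493.1: above both → same outcome either way.
$43110.1: inside the interval → strictly worse (loss $11304.8).
$36578.5: inside the interval → strictly worse (loss $4773.2).
$47043.5: inside the interval → strictly worse (loss $15238.2).
$59885.5: above both → same outcome either way.
Count: 3.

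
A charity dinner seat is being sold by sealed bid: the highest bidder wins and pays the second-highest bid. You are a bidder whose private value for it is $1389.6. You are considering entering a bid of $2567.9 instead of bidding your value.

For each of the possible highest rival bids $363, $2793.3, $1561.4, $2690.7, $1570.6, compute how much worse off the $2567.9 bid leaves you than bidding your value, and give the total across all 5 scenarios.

The deviation costs you only when the competing bid falls strictly between $1389.6 and $2567.9; elsewhere both bids give the same outcome.
$363: outcomes coincide → loss $0.
$2793.3: outcomes coincide → loss $0.
$1561.4: truthful payoff $0, deviation payoff −$171.8 → loss $171.8.
$2690.7: outcomes coincide → loss $0.
$1570.6: truthful payoff $0, deviation payoff −$181 → loss $181.
Total loss = $171.8 + $181 = $352.8.

$352.8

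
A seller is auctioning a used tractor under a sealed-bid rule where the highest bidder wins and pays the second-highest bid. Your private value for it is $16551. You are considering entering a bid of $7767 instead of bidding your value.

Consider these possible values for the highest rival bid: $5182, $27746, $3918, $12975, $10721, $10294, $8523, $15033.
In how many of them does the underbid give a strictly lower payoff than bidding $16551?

5

The deviation hurts exactly when the highest competing bid lies strictly between $7767 and $16551 — underbidding then forfeits a profitable win.
$5182: below both → same outcome either way.
$27746: above both → same outcome either way.
$3918: below both → same outcome either way.
$12975: inside the interval → strictly worse (loss $3576).
$10721: inside the interval → strictly worse (loss $5830).
$10294: inside the interval → strictly worse (loss $6257).
$8523: inside the interval → strictly worse (loss $8028).
$15033: inside the interval → strictly worse (loss $1518).
Count: 5.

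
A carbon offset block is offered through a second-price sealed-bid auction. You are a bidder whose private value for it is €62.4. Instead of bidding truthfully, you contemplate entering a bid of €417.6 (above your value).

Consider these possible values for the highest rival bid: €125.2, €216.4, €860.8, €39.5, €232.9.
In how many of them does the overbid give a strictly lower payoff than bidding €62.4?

The deviation hurts exactly when the highest competing bid lies strictly between €62.4 and €417.6 — overbidding then wins at a price above your value.
€125.2: inside the interval → strictly worse (loss €62.8).
€216.4: inside the interval → strictly worse (loss €154).
€860.8: above both → same outcome either way.
€39.5: below both → same outcome either way.
€232.9: inside the interval → strictly worse (loss €170.5).
Count: 3.

3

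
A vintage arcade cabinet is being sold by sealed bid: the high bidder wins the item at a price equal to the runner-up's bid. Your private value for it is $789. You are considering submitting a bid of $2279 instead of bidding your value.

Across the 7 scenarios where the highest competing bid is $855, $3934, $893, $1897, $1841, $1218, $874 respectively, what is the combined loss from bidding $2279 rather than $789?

The deviation costs you only when the competing bid falls strictly between $789 and $2279; elsewhere both bids give the same outcome.
$855: truthful payoff $0, deviation payoff −$66 → loss $66.
$3934: outcomes coincide → loss $0.
$893: truthful payoff $0, deviation payoff −$104 → loss $104.
$1897: truthful payoff $0, deviation payoff −$1108 → loss $1108.
$1841: truthful payoff $0, deviation payoff −$1052 → loss $1052.
$1218: truthful payoff $0, deviation payoff −$429 → loss $429.
$874: truthful payoff $0, deviation payoff −$85 → loss $85.
Total loss = $66 + $104 + $1108 + $1052 + $429 + $85 = $2844.
Because the price is fixed by the runner-up's bid, deviating from your value can only change a good outcome into a bad one — never the reverse.

$2844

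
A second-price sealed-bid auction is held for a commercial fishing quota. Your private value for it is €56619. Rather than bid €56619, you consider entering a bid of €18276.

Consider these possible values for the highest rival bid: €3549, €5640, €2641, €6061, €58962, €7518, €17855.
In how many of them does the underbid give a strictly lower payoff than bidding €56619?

0

The deviation hurts exactly when the highest competing bid lies strictly between €18276 and €56619 — underbidding then forfeits a profitable win.
€3549: below both → same outcome either way.
€5640: below both → same outcome either way.
€2641: below both → same outcome either way.
€6061: below both → same outcome either way.
€58962: above both → same outcome either way.
€7518: below both → same outcome either way.
€17855: below both → same outcome either way.
Count: 0.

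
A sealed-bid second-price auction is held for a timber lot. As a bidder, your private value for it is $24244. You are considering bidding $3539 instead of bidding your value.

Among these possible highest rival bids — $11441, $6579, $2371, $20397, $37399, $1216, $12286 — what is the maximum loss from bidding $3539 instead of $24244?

$17665

$11441: truthful gives $12803, deviation gives $0 → loss $12803.
$6579: truthful gives $17665, deviation gives $0 → loss $17665.
$2371: same outcome either way → loss $0.
$20397: truthful gives $3847, deviation gives $0 → loss $3847.
$37399: same outcome either way → loss $0.
$1216: same outcome either way → loss $0.
$12286: truthful gives $11958, deviation gives $0 → loss $11958.
Maximum loss: $17665.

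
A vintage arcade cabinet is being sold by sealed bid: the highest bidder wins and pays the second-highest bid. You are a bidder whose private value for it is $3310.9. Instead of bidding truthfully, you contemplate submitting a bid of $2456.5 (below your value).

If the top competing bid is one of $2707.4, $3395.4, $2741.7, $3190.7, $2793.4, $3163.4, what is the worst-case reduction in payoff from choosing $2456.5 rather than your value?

$2707.4: truthful gives $603.5, deviation gives $0 → loss $603.5.
$3395.4: same outcome either way → loss $0.
$2741.7: truthful gives $569.2, deviation gives $0 → loss $569.2.
$3190.7: truthful gives $120.2, deviation gives $0 → loss $120.2.
$2793.4: truthful gives $517.5, deviation gives $0 → loss $517.5.
$3163.4: truthful gives $147.5, deviation gives $0 → loss $147.5.
Maximum loss: $603.5.

$603.5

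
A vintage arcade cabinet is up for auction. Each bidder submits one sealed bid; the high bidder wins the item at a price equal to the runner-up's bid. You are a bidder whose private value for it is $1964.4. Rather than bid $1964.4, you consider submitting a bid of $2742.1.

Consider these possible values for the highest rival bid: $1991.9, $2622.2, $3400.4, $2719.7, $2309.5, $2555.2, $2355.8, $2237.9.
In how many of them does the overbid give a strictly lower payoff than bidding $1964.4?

The deviation hurts exactly when the highest competing bid lies strictly between $1964.4 and $2742.1 — overbidding then wins at a price above your value.
$1991.9: inside the interval → strictly worse (loss $27.5).
$2622.2: inside the interval → strictly worse (loss $657.8).
$3400.4: above both → same outcome either way.
$2719.7: inside the interval → strictly worse (loss $755.3).
$2309.5: inside the interval → strictly worse (loss $345.1).
$2555.2: inside the interval → strictly worse (loss $590.8).
$2355.8: inside the interval → strictly worse (loss $391.4).
$2237.9: inside the interval → strictly worse (loss $273.5).
Count: 7.

7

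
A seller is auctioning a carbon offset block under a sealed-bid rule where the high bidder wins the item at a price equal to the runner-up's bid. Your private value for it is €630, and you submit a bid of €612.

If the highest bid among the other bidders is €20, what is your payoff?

Your bid €612 exceeds the highest competing bid €20, so you win.
In a second-price auction the winner pays the second-highest bid, €20.
Payoff = value − price = €630 − €20 = €610.

€610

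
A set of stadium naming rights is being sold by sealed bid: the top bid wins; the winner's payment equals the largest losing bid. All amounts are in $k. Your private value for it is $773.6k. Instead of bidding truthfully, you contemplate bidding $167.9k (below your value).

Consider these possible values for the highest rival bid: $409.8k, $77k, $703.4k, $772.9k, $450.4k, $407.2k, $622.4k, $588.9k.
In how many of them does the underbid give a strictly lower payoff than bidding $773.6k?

The deviation hurts exactly when the highest competing bid lies strictly between $167.9k and $773.6k — underbidding then forfeits a profitable win.
$409.8k: inside the interval → strictly worse (loss $363.8k).
$77k: below both → same outcome either way.
$703.4k: inside the interval → strictly worse (loss $70.2k).
$772.9k: inside the interval → strictly worse (loss $0.7k).
$450.4k: inside the interval → strictly worse (loss $323.2k).
$407.2k: inside the interval → strictly worse (loss $366.4k).
$622.4k: inside the interval → strictly worse (loss $151.2k).
$588.9k: inside the interval → strictly worse (loss $184.7k).
Count: 7.

7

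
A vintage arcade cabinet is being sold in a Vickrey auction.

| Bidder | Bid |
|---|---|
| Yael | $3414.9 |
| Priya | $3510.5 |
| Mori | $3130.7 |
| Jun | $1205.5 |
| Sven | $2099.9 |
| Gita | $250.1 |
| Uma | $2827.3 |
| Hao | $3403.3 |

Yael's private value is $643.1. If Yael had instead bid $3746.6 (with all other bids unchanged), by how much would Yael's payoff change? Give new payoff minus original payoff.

The highest bid among the other bidders is $3510.5; Yael's bid doesn't change that.
Original bid $3414.9: Yael is not highest (top rival bid is $3510.5); payoff $0.
Alternative bid $3746.6: Yael is highest, pays the top rival bid $3510.5; payoff $643.1 − $3510.5 = −$2867.4.
Change in payoff = −$2867.4 − ($0) = −$2867.4.

−$2867.4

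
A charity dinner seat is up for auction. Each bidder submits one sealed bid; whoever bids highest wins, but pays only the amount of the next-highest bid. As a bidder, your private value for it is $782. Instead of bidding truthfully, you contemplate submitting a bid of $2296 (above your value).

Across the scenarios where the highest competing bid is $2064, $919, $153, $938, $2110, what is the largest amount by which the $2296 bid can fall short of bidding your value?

$1328

$2064: truthful gives $0, deviation gives −$1282 → loss $1282.
$919: truthful gives $0, deviation gives −$137 → loss $137.
$153: same outcome either way → loss $0.
$938: truthful gives $0, deviation gives −$156 → loss $156.
$2110: truthful gives $0, deviation gives −$1328 → loss $1328.
Maximum loss: $1328.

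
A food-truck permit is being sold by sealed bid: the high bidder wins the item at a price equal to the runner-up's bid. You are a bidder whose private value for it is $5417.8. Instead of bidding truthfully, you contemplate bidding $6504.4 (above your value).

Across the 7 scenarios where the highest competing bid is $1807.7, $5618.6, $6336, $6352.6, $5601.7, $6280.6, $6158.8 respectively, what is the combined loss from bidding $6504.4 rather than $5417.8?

The deviation costs you only when the competing bid falls strictly between $5417.8 and $6504.4; elsewhere both bids give the same outcome.
$1807.7: outcomes coincide → loss $0.
$5618.6: truthful payoff $0, deviation payoff −$200.8 → loss $200.8.
$6336: truthful payoff $0, deviation payoff −$918.2 → loss $918.2.
$6352.6: truthful payoff $0, deviation payoff −$934.8 → loss $934.8.
$5601.7: truthful payoff $0, deviation payoff −$183.9 → loss $183.9.
$6280.6: truthful payoff $0, deviation payoff −$862.8 → loss $862.8.
$6158.8: truthful payoff $0, deviation payoff −$741 → loss $741.
Total loss = $200.8 + $918.2 + $934.8 + $183.9 + $862.8 + $741 = $3841.5.
In a second-price auction your bid sets only whether you win, not what you pay, so bidding your true value is weakly dominant.

$3841.5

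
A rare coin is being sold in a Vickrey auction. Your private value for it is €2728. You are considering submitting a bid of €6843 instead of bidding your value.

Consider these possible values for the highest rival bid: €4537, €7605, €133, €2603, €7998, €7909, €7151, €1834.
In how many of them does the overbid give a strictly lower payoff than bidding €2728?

The deviation hurts exactly when the highest competing bid lies strictly between €2728 and €6843 — overbidding then wins at a price above your value.
€4537: inside the interval → strictly worse (loss €1809).
€7605: above both → same outcome either way.
€133: below both → same outcome either way.
€2603: below both → same outcome either way.
€7998: above both → same outcome either way.
€7909: above both → same outcome either way.
€7151: above both → same outcome either way.
€1834: below both → same outcome either way.
Count: 1.

1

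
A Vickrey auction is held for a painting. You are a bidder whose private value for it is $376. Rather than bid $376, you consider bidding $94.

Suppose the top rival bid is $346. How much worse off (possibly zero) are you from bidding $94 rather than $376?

Bidding your value $376: you win (since $376 > $346) and pay $346. Payoff $30.
Bidding $94: you lose. Payoff $0.
The competing bid $346 lies between your shaded bid and your value, so underbidding forfeits an item you could have won at a profitable price.
Loss from deviating = $30 − ($0) = $30.

$30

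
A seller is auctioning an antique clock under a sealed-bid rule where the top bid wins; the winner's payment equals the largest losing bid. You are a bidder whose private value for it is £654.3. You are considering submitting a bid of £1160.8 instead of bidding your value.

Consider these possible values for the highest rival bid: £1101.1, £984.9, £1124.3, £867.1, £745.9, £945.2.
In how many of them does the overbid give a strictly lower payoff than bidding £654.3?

6

The deviation hurts exactly when the highest competing bid lies strictly between £654.3 and £1160.8 — overbidding then wins at a price above your value.
£1101.1: inside the interval → strictly worse (loss £446.8).
£984.9: inside the interval → strictly worse (loss £330.6).
£1124.3: inside the interval → strictly worse (loss £470).
£867.1: inside the interval → strictly worse (loss £212.8).
£745.9: inside the interval → strictly worse (loss £91.6).
£945.2: inside the interval → strictly worse (loss £290.9).
Count: 6.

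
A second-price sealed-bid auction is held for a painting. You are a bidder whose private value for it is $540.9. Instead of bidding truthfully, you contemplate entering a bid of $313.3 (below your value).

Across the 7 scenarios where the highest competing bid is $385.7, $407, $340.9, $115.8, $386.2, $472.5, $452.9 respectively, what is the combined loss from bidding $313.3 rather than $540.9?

$800.2

The deviation costs you only when the competing bid falls strictly between $313.3 and $540.9; elsewhere both bids give the same outcome.
$385.7: truthful payoff $155.2, deviation payoff $0 → loss $155.2.
$407: truthful payoff $133.9, deviation payoff $0 → loss $133.9.
$340.9: truthful payoff $200, deviation payoff $0 → loss $200.
$115.8: outcomes coincide → loss $0.
$386.2: truthful payoff $154.7, deviation payoff $0 → loss $154.7.
$472.5: truthful payoff $68.4, deviation payoff $0 → loss $68.4.
$452.9: truthful payoff $88, deviation payoff $0 → loss $88.
Total loss = $155.2 + $133.9 + $200 + $154.7 + $68.4 + $88 = $800.2.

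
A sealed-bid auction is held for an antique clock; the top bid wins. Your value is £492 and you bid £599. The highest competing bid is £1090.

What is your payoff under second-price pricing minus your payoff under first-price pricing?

£0

Your bid £599 is below £1090, so you lose under either rule.
Payoff is £0 in both cases; difference = £0.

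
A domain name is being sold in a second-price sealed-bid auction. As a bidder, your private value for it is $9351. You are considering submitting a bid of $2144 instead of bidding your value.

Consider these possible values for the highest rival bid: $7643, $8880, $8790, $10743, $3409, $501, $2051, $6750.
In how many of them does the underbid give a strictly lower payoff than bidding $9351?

The deviation hurts exactly when the highest competing bid lies strictly between $2144 and $9351 — underbidding then forfeits a profitable win.
$7643: inside the interval → strictly worse (loss $1708).
$8880: inside the interval → strictly worse (loss $471).
$8790: inside the interval → strictly worse (loss $561).
$10743: above both → same outcome either way.
$3409: inside the interval → strictly worse (loss $5942).
$501: below both → same outcome either way.
$2051: below both → same outcome either way.
$6750: inside the interval → strictly worse (loss $2601).
Count: 5.

5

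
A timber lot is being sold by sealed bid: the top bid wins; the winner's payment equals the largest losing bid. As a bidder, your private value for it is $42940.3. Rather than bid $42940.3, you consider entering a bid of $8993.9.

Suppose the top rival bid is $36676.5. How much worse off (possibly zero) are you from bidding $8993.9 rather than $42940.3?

$6263.8

Bidding your value $42940.3: you win (since $42940.3 > $36676.5) and pay $36676.5. Payoff $6263.8.
Bidding $8993.9: you lose. Payoff $0.
The competing bid $36676.5 lies between your shaded bid and your value, so underbidding forfeits an item you could have won at a profitable price.
Loss from deviating = $6263.8 − ($0) = $6263.8.
In a second-price auction your bid sets only whether you win, not what you pay, so bidding your true value is weakly dominant.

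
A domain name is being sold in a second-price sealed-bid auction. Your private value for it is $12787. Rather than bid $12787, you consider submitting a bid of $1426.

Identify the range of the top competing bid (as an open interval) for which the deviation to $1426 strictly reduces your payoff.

If the competing bid is below $1426, both bids win at the same price — no difference.
If it is above $12787, both bids lose — no difference.
If it lies strictly between $1426 and $12787, bidding your value wins at a price below your value (positive payoff) while bidding $1426 loses (payoff 0).
So the deviation strictly hurts on the open interval ($1426, $12787).

($1426, $12787)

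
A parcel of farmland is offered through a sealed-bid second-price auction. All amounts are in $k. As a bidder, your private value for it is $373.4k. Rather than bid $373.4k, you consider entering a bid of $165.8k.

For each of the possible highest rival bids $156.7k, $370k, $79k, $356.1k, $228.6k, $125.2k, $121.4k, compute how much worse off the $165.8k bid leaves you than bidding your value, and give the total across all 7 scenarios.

$165.5k

The deviation costs you only when the competing bid falls strictly between $165.8k and $373.4k; elsewhere both bids give the same outcome.
$156.7k: outcomes coincide → loss $0k.
$370k: truthful payoff $3.4k, deviation payoff $0k → loss $3.4k.
$79k: outcomes coincide → loss $0k.
$356.1k: truthful payoff $17.3k, deviation payoff $0k → loss $17.3k.
$228.6k: truthful payoff $144.8k, deviation payoff $0k → loss $144.8k.
$125.2k: outcomes coincide → loss $0k.
$121.4k: outcomes coincide → loss $0k.
Total loss = $3.4k + $17.3k + $144.8k = $165.5k.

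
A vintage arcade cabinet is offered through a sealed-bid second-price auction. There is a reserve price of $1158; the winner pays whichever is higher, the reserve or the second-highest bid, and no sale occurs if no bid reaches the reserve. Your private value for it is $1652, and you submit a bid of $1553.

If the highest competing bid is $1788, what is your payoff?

Your bid $1553 is below the highest competing bid $1788, so you lose. Payoff $0.

$0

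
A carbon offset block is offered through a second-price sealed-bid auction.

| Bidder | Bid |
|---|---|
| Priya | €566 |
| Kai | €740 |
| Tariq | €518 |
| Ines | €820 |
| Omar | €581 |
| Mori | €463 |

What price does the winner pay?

Highest bid: Ines at €820, so Ines wins.
Second-highest bid: Kai at €740 — that is the price the winner pays.

€740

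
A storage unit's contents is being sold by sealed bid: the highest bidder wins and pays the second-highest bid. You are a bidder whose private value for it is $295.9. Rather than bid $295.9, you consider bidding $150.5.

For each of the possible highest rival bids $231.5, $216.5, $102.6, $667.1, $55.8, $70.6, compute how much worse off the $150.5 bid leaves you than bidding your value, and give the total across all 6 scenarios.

The deviation costs you only when the competing bid falls strictly between $150.5 and $295.9; elsewhere both bids give the same outcome.
$231.5: truthful payoff $64.4, deviation payoff $0 → loss $64.4.
$216.5: truthful payoff $79.4, deviation payoff $0 → loss $79.4.
$102.6: outcomes coincide → loss $0.
$667.1: outcomes coincide → loss $0.
$55.8: outcomes coincide → loss $0.
$70.6: outcomes coincide → loss $0.
Total loss = $64.4 + $79.4 = $143.8.
Truthful bidding weakly dominates here: raising your bid can only win items priced above your value, and lowering it can only forfeit items priced below.

$143.8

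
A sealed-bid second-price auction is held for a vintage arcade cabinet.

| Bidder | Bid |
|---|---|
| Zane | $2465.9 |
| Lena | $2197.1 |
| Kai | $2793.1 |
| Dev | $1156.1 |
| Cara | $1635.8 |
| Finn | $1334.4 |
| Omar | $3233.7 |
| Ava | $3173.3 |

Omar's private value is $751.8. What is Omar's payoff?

Highest bid: Omar at $3233.7, so Omar wins.
Second-highest bid: Ava at $3173.3 — that is the price the winner pays.
Omar's payoff = value − price = $751.8 − $3173.3 = −$2421.5.

−$2421.5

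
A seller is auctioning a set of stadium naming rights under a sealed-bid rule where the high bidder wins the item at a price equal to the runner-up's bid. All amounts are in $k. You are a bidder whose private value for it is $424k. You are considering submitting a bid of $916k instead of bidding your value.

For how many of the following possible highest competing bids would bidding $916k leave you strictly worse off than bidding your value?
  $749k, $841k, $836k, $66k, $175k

The deviation hurts exactly when the highest competing bid lies strictly between $424k and $916k — overbidding then wins at a price above your value.
$749k: inside the interval → strictly worse (loss $325k).
$841k: inside the interval → strictly worse (loss $417k).
$836k: inside the interval → strictly worse (loss $412k).
$66k: below both → same outcome either way.
$175k: below both → same outcome either way.
Count: 3.

3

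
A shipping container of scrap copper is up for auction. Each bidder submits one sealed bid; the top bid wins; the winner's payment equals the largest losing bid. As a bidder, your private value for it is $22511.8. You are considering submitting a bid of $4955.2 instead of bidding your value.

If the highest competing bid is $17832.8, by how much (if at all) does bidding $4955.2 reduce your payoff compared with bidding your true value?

Bidding your value $22511.8: you win (since $22511.8 > $17832.8) and pay $17832.8. Payoff $4679.
Bidding $4955.2: you lose. Payoff $0.
The competing bid $17832.8 lies between your shaded bid and your value, so underbidding forfeits an item you could have won at a profitable price.
Loss from deviating = $4679 − ($0) = $4679.

$4679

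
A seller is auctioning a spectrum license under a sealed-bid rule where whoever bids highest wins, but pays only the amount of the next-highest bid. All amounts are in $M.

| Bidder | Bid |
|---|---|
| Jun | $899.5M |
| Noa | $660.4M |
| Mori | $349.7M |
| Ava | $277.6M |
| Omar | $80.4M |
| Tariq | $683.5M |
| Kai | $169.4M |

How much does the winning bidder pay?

$683.5M

Highest bid: Jun at $899.5M, so Jun wins.
Second-highest bid: Tariq at $683.5M — that is the price the winner pays.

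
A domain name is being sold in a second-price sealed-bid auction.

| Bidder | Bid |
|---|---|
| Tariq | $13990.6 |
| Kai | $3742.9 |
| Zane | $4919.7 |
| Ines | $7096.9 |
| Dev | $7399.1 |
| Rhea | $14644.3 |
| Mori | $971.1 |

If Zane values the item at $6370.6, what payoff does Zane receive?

$0

Highest bid: Rhea at $14644.3, so Rhea wins.
Second-highest bid: Tariq at $13990.6 — that is the price the winner pays.
Zane did not win, so Zane pays nothing and receives nothing: payoff $0.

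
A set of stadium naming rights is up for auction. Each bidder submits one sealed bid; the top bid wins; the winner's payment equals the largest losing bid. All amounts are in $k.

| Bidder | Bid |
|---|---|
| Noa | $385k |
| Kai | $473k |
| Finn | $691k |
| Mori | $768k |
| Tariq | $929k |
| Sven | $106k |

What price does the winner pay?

$768k

Highest bid: Tariq at $929k, so Tariq wins.
Second-highest bid: Mori at $768k — that is the price the winner pays.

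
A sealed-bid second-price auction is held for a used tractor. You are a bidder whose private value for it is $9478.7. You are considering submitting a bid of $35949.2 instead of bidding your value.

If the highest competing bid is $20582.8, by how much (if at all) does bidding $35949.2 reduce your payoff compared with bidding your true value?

Bidding your value $9478.7: you lose (since $9478.7 < $20582.8). Payoff $0.
Bidding $35949.2: you win and pay $20582.8. Payoff $9478.7 − $20582.8 = −$11104.1.
The competing bid $20582.8 lies between your value and your inflated bid, so overbidding wins an item priced above your value.
Loss from deviating = $0 − (−$11104.1) = $11104.1.

$11104.1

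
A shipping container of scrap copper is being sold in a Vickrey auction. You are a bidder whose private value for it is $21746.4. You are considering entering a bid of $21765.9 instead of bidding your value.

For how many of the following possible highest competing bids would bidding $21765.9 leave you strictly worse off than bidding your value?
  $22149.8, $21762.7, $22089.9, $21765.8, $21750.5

3

The deviation hurts exactly when the highest competing bid lies strictly between $21746.4 and $21765.9 — overbidding then wins at a price above your value.
$22149.8: above both → same outcome either way.
$21762.7: inside the interval → strictly worse (loss $16.3).
$22089.9: above both → same outcome either way.
$21765.8: inside the interval → strictly worse (loss $19.4).
$21750.5: inside the interval → strictly worse (loss $4.1).
Count: 3.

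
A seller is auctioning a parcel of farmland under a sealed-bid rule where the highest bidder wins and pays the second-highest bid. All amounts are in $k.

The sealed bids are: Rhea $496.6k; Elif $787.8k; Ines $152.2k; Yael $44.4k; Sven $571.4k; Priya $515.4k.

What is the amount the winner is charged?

Highest bid: Elif at $787.8k, so Elif wins.
Second-highest bid: Sven at $571.4k — that is the price the winner pays.

$571.4k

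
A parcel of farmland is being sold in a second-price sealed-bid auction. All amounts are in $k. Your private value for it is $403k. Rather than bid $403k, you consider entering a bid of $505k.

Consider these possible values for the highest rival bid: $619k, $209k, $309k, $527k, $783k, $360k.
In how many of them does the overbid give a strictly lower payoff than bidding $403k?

The deviation hurts exactly when the highest competing bid lies strictly between $403k and $505k — overbidding then wins at a price above your value.
$619k: above both → same outcome either way.
$209k: below both → same outcome either way.
$309k: below both → same outcome either way.
$527k: above both → same outcome either way.
$783k: above both → same outcome either way.
$360k: below both → same outcome either way.
Count: 0.

0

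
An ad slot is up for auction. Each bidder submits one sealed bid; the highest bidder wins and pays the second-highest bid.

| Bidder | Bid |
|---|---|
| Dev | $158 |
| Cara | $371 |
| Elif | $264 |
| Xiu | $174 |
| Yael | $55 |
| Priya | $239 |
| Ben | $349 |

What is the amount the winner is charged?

Highest bid: Cara at $371, so Cara wins.
Second-highest bid: Ben at $349 — that is the price the winner pays.

$349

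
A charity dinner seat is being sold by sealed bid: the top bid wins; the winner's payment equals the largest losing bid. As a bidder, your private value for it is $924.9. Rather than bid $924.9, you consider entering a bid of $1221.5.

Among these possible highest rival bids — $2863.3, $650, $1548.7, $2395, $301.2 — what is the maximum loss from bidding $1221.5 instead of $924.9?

$2863.3: same outcome either way → loss $0.
$650: same outcome either way → loss $0.
$1548.7: same outcome either way → loss $0.
$2395: same outcome either way → loss $0.
$301.2: same outcome either way → loss $0.
Maximum loss: $0.

$0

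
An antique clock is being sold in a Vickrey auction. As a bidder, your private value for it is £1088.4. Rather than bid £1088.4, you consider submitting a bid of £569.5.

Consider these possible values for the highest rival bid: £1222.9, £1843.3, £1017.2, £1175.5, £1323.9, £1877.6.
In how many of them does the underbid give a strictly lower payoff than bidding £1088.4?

The deviation hurts exactly when the highest competing bid lies strictly between £569.5 and £1088.4 — underbidding then forfeits a profitable win.
£1222.9: above both → same outcome either way.
£1843.3: above both → same outcome either way.
£1017.2: inside the interval → strictly worse (loss £71.2).
£1175.5: above both → same outcome either way.
£1323.9: above both → same outcome either way.
£1877.6: above both → same outcome either way.
Count: 1.

1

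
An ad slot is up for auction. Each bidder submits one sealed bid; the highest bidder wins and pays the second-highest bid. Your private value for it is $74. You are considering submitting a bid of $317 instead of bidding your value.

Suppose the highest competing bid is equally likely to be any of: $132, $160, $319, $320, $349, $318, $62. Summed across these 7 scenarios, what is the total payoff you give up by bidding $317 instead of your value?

The deviation costs you only when the competing bid falls strictly between $74 and $317; elsewhere both bids give the same outcome.
$132: truthful payoff $0, deviation payoff −$58 → loss $58.
$160: truthful payoff $0, deviation payoff −$86 → loss $86.
$319: outcomes coincide → loss $0.
$320: outcomes coincide → loss $0.
$349: outcomes coincide → loss $0.
$318: outcomes coincide → loss $0.
$62: outcomes coincide → loss $0.
Total loss = $58 + $86 = $144.

$144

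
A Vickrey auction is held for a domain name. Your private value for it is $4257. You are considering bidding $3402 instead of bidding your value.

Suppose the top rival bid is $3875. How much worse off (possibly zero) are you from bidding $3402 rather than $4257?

Bidding your value $4257: you win (since $4257 > $3875) and pay $3875. Payoff $382.
Bidding $3402: you lose. Payoff $0.
The competing bid $3875 lies between your shaded bid and your value, so underbidding forfeits an item you could have won at a profitable price.
Loss from deviating = $382 − ($0) = $382.

$382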